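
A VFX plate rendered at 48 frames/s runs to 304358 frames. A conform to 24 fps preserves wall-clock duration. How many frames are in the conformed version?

152179 frames

Target frames = source frames × (target rate / source rate) = 304358 × (24)/(48) = 304358 × 1/2 = 152179.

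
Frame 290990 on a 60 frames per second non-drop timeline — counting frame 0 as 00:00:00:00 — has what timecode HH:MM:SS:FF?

01:20:49:50

290990 ÷ 60 = 4849 full seconds, remainder 50 frames.
4849 s = 1 h 20 min 49 s.
Timecode: 01:20:49:50.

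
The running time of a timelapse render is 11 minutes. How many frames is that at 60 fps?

11 min = 660 s.
Frames = 660 × 60 = 39600.

39600 frames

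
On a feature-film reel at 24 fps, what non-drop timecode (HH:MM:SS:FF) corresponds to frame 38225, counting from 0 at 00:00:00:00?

38225 ÷ 24 = 1592 full seconds, remainder 17 frames.
1592 s = 0 h 26 min 32 s.
Timecode: 00:26:32:17.

00:26:32:17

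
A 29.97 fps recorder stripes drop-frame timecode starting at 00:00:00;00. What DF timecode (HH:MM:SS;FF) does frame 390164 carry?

03:36:58;14

Each 10-minute DF block holds 10 × 60 × 30 − 9 × 2 = 17982 frames. 390164 ÷ 17982 → 21 full blocks, remainder 12542.
Within the partial block the first minute is 1800 frames and each further minute 1798, so 6 further minute boundaries passed. Total skipped labels = 18 × 21 + 2 × 6 = 390.
Non-drop label index = 390164 + 390 = 390554; at 30 labels/s that is 03:36:58:14, i.e. DF 03:36:58;14.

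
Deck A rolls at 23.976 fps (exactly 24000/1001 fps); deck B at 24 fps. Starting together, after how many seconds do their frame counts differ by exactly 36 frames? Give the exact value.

1501.5 seconds

The gap grows by |24 − 24000/1001| = 24/1001 frames per second.
Time for a 36-frame gap: 36 ÷ (24/1001) = 1501.5 s.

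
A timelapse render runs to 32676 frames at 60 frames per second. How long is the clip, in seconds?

Running time = 32676 / (60) = 544.6 s.

544.6 seconds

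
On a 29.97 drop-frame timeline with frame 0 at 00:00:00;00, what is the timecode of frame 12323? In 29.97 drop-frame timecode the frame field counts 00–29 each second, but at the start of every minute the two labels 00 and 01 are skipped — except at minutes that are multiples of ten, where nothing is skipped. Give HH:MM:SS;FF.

00:06:51;05

Each 10-minute DF block holds 10 × 60 × 30 − 9 × 2 = 17982 frames. 12323 ÷ 17982 → 0 full blocks, remainder 12323.
Within the partial block the first minute is 1800 frames and each further minute 1798, so 6 further minute boundaries passed. Total skipped labels = 18 × 0 + 2 × 6 = 12.
Non-drop label index = 12323 + 12 = 12335; at 30 labels/s that is 00:06:51:05, i.e. DF 00:06:51;05.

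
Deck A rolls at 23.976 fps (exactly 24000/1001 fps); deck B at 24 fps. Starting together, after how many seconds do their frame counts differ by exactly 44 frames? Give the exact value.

The gap grows by |24 − 24000/1001| = 24/1001 frames per second.
Time for a 44-frame gap: 44 ÷ (24/1001) = 11011/6 s.

11011/6 seconds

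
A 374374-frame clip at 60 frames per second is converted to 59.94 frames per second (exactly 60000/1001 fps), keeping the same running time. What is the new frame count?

Target frames = source frames × (target rate / source rate) = 374374 × (60000/1001)/(60) = 374374 × 1000/1001 = 374000.

374000 frames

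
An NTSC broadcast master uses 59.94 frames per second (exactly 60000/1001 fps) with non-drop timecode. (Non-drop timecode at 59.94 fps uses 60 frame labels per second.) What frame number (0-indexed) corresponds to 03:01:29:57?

Total seconds to the label: (3 × 3600 + 1 × 60 + 29) = 10889.
Frame index = 10889 × 60 + 57 = 653397.

frame 653397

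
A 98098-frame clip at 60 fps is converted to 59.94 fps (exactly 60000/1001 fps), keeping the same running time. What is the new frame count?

98000 frames

Target frames = source frames × (target rate / source rate) = 98098 × (60000/1001)/(60) = 98098 × 1000/1001 = 98000.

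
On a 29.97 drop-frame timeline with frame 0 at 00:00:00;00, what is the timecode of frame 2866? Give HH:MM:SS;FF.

00:01:35;18

Ten DF minutes hold 17982 frames, so frame 2866 lies in block 0 (frames 0–17981) with 2866 frames into that block.
The block's first minute is 1800 frames and the rest 1798 each; 2866 frames reaches minute 1, so 0 × 18 + 1 × 2 = 2 labels have been skipped so far.
Adding those back, label number 2866 + 2 = 2868 at 30 labels/s is 95 s + 18 f = 0 h 1 min 35 s frame 18, i.e. 00:01:35;18.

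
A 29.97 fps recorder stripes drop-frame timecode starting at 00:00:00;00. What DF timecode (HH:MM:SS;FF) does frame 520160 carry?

Each 10-minute DF block holds 10 × 60 × 30 − 9 × 2 = 17982 frames. 520160 ÷ 17982 → 28 full blocks, remainder 16664.
Within the partial block the first minute is 1800 frames and each further minute 1798, so 9 further minute boundaries passed. Total skipped labels = 18 × 28 + 2 × 9 = 522.
Non-drop label index = 520160 + 522 = 520682; at 30 labels/s that is 04:49:16:02, i.e. DF 04:49:16;02.

04:49:16;02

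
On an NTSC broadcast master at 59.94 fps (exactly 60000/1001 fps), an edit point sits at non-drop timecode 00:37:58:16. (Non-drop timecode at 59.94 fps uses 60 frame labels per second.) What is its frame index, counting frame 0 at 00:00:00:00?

Total seconds to the label: (0 × 3600 + 37 × 60 + 58) = 2278.
Frame index = 2278 × 60 + 16 = 136696.

136696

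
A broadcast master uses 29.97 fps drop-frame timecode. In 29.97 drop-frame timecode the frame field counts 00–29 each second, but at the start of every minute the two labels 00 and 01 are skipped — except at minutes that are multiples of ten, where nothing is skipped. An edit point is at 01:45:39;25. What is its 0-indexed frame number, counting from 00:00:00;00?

Complete 10-minute blocks: 10, each 17982 frames → 179820.
Remaining 5 whole minutes in the current block: 1800 + 4 × 1798 = 8992 frames.
Within the current minute: 39 × 30 + 25 − 2 = 1193 (labels ;00/;01 skipped at this minute). Total = 179820 + 8992 + 1193 = 190005.

190005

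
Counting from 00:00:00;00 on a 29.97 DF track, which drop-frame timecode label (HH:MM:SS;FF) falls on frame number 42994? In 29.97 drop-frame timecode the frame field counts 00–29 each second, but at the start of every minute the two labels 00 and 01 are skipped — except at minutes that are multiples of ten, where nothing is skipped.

Ten DF minutes hold 17982 frames, so frame 42994 lies in block 2 (frames 35964–53945) with 7030 frames into that block.
The block's first minute is 1800 frames and the rest 1798 each; 7030 frames reaches minute 3, so 2 × 18 + 3 × 2 = 42 labels have been skipped so far.
Adding those back, label number 42994 + 42 = 43036 at 30 labels/s is 1434 s + 16 f = 0 h 23 min 54 s frame 16, i.e. 00:23:54;16.

00:23:54;16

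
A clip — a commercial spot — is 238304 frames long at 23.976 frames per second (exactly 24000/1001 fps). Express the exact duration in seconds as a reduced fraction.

Running time = 238304 ÷ (24000/1001) = 238304 × 1001/24000 = 7454447/750 s.

7454447/750 seconds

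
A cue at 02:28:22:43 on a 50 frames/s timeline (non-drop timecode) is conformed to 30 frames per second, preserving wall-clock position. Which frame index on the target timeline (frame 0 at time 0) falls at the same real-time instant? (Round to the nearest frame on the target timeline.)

frame 267086

Source frame index: (2×3600 + 28×60 + 22) × 50 + 43 = 445143.
Real time: 445143 / (50) = 445143/50 s.
Target frame: (445143/50) × (30) = 1335429/5 ≈ 267085.800 → 267086.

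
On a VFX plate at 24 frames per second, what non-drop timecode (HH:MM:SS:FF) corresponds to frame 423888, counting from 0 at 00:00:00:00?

423888 ÷ 24 = 17662 full seconds, remainder 0 frames.
17662 s = 4 h 54 min 22 s.
Timecode: 04:54:22:00.

04:54:22:00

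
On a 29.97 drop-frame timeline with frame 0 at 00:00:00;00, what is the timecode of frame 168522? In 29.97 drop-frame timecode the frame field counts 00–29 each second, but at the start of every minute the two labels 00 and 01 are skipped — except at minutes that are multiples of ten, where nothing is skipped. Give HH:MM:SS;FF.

01:33:43;00

Ten DF minutes hold 17982 frames, so frame 168522 lies in block 9 (frames 161838–179819) with 6684 frames into that block.
The block's first minute is 1800 frames and the rest 1798 each; 6684 frames reaches minute 3, so 9 × 18 + 3 × 2 = 168 labels have been skipped so far.
Adding those back, label number 168522 + 168 = 168690 at 30 labels/s is 5623 s + 0 f = 1 h 33 min 43 s frame 0, i.e. 01:33:43;00.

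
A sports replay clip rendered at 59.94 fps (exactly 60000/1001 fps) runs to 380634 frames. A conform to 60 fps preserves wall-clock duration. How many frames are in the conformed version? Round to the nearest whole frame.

381015 frames

Frames at target rate = 380634 × (60) / (60000/1001) = 190507317/500 ≈ 381014.634.
Nearest whole frame: 381015.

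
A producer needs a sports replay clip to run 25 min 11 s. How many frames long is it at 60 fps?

90660 frames

25 min 11 s = 1511 s.
Frames = 1511 × 60 = 90660.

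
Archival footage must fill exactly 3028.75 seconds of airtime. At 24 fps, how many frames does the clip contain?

Frames = 3028.75 × 24 = 72690.

72690 frames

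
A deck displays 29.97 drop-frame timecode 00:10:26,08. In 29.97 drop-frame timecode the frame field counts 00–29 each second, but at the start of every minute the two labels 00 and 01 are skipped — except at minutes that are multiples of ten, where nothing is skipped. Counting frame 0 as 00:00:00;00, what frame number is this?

Complete 10-minute blocks: 1, each 17982 frames → 17982.
Remaining 0 whole minutes in the current block: 0 frames.
Within the current minute: 26 × 30 + 8 = 788. Total = 17982 + 0 + 788 = 18770.

18770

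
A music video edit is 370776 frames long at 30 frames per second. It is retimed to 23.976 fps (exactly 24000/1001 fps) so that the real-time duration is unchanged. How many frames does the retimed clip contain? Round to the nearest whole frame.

296324 frames

Frames at target rate = 370776 × (24000/1001) / (30) = 42374400/143 ≈ 296324.476.
Nearest whole frame: 296324.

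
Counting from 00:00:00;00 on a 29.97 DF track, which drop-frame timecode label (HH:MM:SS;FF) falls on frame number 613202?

Ten DF minutes hold 17982 frames, so frame 613202 lies in block 34 (frames 611388–629369) with 1814 frames into that block.
The block's first minute is 1800 frames and the rest 1798 each; 1814 frames reaches minute 1, so 34 × 18 + 1 × 2 = 614 labels have been skipped so far.
Adding those back, label number 613202 + 614 = 613816 at 30 labels/s is 20460 s + 16 f = 5 h 41 min 0 s frame 16, i.e. 05:41:00;16.

05:41:00;16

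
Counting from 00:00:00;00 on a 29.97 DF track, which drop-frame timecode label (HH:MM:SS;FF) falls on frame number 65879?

00:36:38;05

Ten DF minutes hold 17982 frames, so frame 65879 lies in block 3 (frames 53946–71927) with 11933 frames into that block.
The block's first minute is 1800 frames and the rest 1798 each; 11933 frames reaches minute 6, so 3 × 18 + 6 × 2 = 66 labels have been skipped so far.
Adding those back, label number 65879 + 66 = 65945 at 30 labels/s is 2198 s + 5 f = 0 h 36 min 38 s frame 5, i.e. 00:36:38;05.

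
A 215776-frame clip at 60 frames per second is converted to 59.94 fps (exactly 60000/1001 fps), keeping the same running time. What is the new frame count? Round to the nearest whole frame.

215560 frames

Frames at target rate = 215776 × (60000/1001) / (60) = 19616000/91 ≈ 215560.440.
Nearest whole frame: 215560.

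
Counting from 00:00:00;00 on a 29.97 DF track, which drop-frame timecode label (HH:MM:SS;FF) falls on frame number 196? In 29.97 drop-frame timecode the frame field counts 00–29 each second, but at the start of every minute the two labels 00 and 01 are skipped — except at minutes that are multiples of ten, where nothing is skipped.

Ten DF minutes hold 17982 frames, so frame 196 lies in block 0 (frames 0–17981) with 196 frames into that block.
The block's first minute is 1800 frames and the rest 1798 each; 196 frames reaches minute 0, so 0 × 18 + 0 × 2 = 0 labels have been skipped so far.
Adding those back, label number 196 + 0 = 196 at 30 labels/s is 6 s + 16 f = 0 h 0 min 6 s frame 16, i.e. 00:00:06;16.

00:00:06;16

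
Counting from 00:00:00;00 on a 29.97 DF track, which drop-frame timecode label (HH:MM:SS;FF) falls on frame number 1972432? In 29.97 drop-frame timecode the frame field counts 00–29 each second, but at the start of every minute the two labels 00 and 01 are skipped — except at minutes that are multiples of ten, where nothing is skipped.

Each 10-minute DF block holds 10 × 60 × 30 − 9 × 2 = 17982 frames. 1972432 ÷ 17982 → 109 full blocks, remainder 12394.
Within the partial block the first minute is 1800 frames and each further minute 1798, so 6 further minute boundaries passed. Total skipped labels = 18 × 109 + 2 × 6 = 1974.
Non-drop label index = 1972432 + 1974 = 1974406; at 30 labels/s that is 18:16:53:16, i.e. DF 18:16:53;16.

18:16:53;16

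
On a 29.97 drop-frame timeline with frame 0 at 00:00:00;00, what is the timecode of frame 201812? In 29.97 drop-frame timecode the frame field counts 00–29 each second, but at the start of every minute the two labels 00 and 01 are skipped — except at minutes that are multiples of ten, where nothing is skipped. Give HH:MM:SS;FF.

01:52:13;24

Each 10-minute DF block holds 10 × 60 × 30 − 9 × 2 = 17982 frames. 201812 ÷ 17982 → 11 full blocks, remainder 4010.
Within the partial block the first minute is 1800 frames and each further minute 1798, so 2 further minute boundaries passed. Total skipped labels = 18 × 11 + 2 × 2 = 202.
Non-drop label index = 201812 + 202 = 202014; at 30 labels/s that is 01:52:13:24, i.e. DF 01:52:13;24.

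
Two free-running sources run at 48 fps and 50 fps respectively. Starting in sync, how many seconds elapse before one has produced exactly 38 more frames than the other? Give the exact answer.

19 seconds

The gap grows by |50 − 48| = 2 frames per second.
Time for a 38-frame gap: 38 ÷ (2) = 19 s.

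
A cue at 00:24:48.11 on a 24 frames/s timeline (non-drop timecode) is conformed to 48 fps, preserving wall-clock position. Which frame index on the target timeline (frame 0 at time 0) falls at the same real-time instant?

frame 71446

Source frame index: (0×3600 + 24×60 + 48) × 24 + 11 = 35723.
Real time: 35723 / (24) = 35723/24 s.
Target frame: (35723/24) × (48) = 71446.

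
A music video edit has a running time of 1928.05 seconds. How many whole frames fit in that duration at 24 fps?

Frames = 1928.05 × 24 = 231366/5 ≈ 46273.2000.
Complete frames: 46273.

46273 frames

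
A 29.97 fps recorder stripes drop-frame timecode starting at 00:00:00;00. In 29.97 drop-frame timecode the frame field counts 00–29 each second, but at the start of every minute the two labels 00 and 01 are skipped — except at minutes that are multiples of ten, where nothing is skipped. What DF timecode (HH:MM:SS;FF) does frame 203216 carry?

01:53:00;20

Ten DF minutes hold 17982 frames, so frame 203216 lies in block 11 (frames 197802–215783) with 5414 frames into that block.
The block's first minute is 1800 frames and the rest 1798 each; 5414 frames reaches minute 3, so 11 × 18 + 3 × 2 = 204 labels have been skipped so far.
Adding those back, label number 203216 + 204 = 203420 at 30 labels/s is 6780 s + 20 f = 1 h 53 min 0 s frame 20, i.e. 01:53:00;20.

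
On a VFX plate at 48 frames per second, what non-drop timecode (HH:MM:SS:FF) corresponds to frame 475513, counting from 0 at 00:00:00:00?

02:45:06:25

475513 ÷ 48 = 9906 full seconds, remainder 25 frames.
9906 s = 2 h 45 min 6 s.
Timecode: 02:45:06:25.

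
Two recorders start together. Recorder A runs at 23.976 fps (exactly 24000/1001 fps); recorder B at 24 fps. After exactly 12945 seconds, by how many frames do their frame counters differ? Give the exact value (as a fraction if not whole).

310680/1001 frames

A emits 24000/1001 × 12945 = 310680000/1001 frames; B emits 24 × 12945 = 310680.
Difference = 310680/1001 frames (≈ 310.3696); B is ahead of A.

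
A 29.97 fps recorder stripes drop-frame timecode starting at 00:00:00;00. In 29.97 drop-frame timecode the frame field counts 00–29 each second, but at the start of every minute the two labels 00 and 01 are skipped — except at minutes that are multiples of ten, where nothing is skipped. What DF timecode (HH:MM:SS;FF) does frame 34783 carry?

00:19:20;19

Each 10-minute DF block holds 10 × 60 × 30 − 9 × 2 = 17982 frames. 34783 ÷ 17982 → 1 full block, remainder 16801.
Within the partial block the first minute is 1800 frames and each further minute 1798, so 9 further minute boundaries passed. Total skipped labels = 18 × 1 + 2 × 9 = 36.
Non-drop label index = 34783 + 36 = 34819; at 30 labels/s that is 00:19:20:19, i.e. DF 00:19:20;19.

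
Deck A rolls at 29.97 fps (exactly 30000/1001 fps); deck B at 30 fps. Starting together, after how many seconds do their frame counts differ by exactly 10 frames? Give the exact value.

1001/3 seconds

The gap grows by |30 − 30000/1001| = 30/1001 frames per second.
Time for a 10-frame gap: 10 ÷ (30/1001) = 1001/3 s.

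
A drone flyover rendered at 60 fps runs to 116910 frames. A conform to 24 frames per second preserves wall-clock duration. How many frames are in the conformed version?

Target frames = source frames × (target rate / source rate) = 116910 × (24)/(60) = 116910 × 2/5 = 46764.

46764 frames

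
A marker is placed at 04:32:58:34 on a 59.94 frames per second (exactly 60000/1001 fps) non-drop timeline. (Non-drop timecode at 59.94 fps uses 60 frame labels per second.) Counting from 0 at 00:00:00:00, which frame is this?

frame 982714

Total seconds to the label: (4 × 3600 + 32 × 60 + 58) = 16378.
Frame index = 16378 × 60 + 34 = 982714.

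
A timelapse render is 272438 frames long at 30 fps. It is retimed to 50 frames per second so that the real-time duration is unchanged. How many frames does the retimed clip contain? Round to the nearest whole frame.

Frames at target rate = 272438 × (50) / (30) = 1362190/3 ≈ 454063.333.
Nearest whole frame: 454063.

454063 frames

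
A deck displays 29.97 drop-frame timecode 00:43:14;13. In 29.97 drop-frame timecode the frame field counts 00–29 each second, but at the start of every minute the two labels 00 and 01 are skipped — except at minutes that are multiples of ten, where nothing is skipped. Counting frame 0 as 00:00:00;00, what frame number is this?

77755

As if non-drop at 30 labels/s: (0 × 3600 + 43 × 60 + 14) × 30 + 13 = 77833.
Minute boundaries passed: 43; those not divisible by 10: 43 − 4 = 39; dropped labels = 2 × 39 = 78.
Actual frame index = 77833 − 78 = 77755.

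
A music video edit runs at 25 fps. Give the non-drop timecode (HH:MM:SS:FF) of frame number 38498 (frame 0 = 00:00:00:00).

38498 ÷ 25 = 1539 full seconds, remainder 23 frames.
1539 s = 0 h 25 min 39 s.
Timecode: 00:25:39:23.

00:25:39:23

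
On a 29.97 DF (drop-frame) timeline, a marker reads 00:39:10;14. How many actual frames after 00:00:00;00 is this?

70442

As if non-drop at 30 labels/s: (0 × 3600 + 39 × 60 + 10) × 30 + 14 = 70514.
Minute boundaries passed: 39; those not divisible by 10: 39 − 3 = 36; dropped labels = 2 × 36 = 72.
Actual frame index = 70514 − 72 = 70442.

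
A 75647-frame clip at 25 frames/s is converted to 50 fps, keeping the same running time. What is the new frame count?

Target frames = source frames × (target rate / source rate) = 75647 × (50)/(25) = 75647 × 2 = 151294.

151294 frames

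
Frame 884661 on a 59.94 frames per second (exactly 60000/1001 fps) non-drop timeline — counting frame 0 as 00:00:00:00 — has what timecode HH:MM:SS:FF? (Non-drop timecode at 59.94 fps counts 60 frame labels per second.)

04:05:44:21

884661 ÷ 60 = 14744 full seconds, remainder 21 frames.
14744 s = 4 h 5 min 44 s.
Timecode: 04:05:44:21.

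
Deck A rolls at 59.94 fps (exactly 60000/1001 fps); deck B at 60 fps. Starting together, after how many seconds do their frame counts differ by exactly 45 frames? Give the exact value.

The gap grows by |60 − 60000/1001| = 60/1001 frames per second.
Time for a 45-frame gap: 45 ÷ (60/1001) = 750.75 s.

750.75 seconds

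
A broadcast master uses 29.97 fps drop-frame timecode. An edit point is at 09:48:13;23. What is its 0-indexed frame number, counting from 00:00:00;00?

As if non-drop at 30 labels/s: (9 × 3600 + 48 × 60 + 13) × 30 + 23 = 1058813.
Minute boundaries passed: 588; those not divisible by 10: 588 − 58 = 530; dropped labels = 2 × 530 = 1060.
Actual frame index = 1058813 − 1060 = 1057753.

1057753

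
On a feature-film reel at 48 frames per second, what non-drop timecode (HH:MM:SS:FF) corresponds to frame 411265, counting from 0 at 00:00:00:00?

02:22:48:01

411265 ÷ 48 = 8568 full seconds, remainder 1 frame.
8568 s = 2 h 22 min 48 s.
Timecode: 02:22:48:01.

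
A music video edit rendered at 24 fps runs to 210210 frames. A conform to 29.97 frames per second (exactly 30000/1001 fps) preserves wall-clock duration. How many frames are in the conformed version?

262500 frames

Target frames = source frames × (target rate / source rate) = 210210 × (30000/1001)/(24) = 210210 × 1250/1001 = 262500.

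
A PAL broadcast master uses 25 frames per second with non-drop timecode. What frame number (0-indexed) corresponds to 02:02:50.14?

frame 184264

Total seconds to the label: (2 × 3600 + 2 × 60 + 50) = 7370.
Frame index = 7370 × 25 + 14 = 184264.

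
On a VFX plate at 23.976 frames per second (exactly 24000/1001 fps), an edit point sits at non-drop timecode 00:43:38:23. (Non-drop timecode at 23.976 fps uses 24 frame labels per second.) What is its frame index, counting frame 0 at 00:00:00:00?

frame 62855

Total seconds to the label: (0 × 3600 + 43 × 60 + 38) = 2618.
Frame index = 2618 × 24 + 23 = 62855.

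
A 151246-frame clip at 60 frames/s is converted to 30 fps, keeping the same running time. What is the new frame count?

Frames at target rate = 151246 × (30) / (60) = 75623.

75623 frames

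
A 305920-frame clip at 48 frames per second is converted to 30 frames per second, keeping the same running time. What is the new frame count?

191200 frames

Target frames = source frames × (target rate / source rate) = 305920 × (30)/(48) = 305920 × 5/8 = 191200.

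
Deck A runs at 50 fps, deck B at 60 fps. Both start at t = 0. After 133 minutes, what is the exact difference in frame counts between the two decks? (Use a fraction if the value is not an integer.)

79800 frames

133 min = 7980 s.
A emits 50 × 7980 = 399000 frames; B emits 60 × 7980 = 478800.
Difference = 79800 frames; B is ahead of A.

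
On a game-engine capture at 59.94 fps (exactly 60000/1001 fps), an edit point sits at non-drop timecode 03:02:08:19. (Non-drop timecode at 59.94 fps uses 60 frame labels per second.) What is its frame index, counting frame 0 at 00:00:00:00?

Total seconds to the label: (3 × 3600 + 2 × 60 + 8) = 10928.
Frame index = 10928 × 60 + 19 = 655699.

frame 655699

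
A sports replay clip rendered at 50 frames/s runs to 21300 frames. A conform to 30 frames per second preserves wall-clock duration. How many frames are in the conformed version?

Target frames = source frames × (target rate / source rate) = 21300 × (30)/(50) = 21300 × 3/5 = 12780.

12780 frames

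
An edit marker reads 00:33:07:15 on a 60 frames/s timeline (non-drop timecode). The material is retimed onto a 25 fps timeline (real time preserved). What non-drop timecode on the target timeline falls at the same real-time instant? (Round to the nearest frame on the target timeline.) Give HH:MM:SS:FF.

00:33:07:06

Source frame index: (0×3600 + 33×60 + 7) × 60 + 15 = 119235.
Real time: 119235 / (60) = 7949/4 s.
Target frame: (7949/4) × (25) = 198725/4 ≈ 49681.250 → 49681.
At 25 labels/s: frame 49681 → 00:33:07:06.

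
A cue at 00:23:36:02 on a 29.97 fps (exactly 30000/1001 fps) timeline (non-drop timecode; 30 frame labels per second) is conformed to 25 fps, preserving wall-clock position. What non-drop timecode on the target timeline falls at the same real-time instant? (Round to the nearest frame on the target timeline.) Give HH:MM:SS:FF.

00:23:37:12

Source frame index: (0×3600 + 23×60 + 36) × 30 + 2 = 42482.
Real time: 42482 / (30000/1001) = 21262241/15000 s.
Target frame: (21262241/15000) × (25) = 21262241/600 ≈ 35437.068 → 35437.
At 25 labels/s: frame 35437 → 00:23:37:12.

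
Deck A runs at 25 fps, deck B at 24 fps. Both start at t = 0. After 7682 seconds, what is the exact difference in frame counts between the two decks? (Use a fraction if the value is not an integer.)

A emits 25 × 7682 = 192050 frames; B emits 24 × 7682 = 184368.
Difference = 7682 frames; B is behind A.

7682 frames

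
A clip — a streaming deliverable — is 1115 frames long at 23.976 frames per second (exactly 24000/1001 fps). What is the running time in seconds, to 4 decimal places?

Running time = 1115 × 1001/24000 = 223223/4800 s ≈ 46.5048 s.

46.5048 seconds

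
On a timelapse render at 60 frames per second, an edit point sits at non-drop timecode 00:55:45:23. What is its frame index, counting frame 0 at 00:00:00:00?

Total seconds to the label: (0 × 3600 + 55 × 60 + 45) = 3345.
Frame index = 3345 × 60 + 23 = 200723.

frame 200723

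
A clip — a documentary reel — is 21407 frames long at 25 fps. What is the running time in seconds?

Running time = 21407 / (25) = 856.28 s.

856.28 seconds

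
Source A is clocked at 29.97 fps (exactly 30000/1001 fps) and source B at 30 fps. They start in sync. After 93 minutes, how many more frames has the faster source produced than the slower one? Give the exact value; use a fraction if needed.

93 min = 5580 s.
A emits 30000/1001 × 5580 = 167400000/1001 frames; B emits 30 × 5580 = 167400.
Difference = 167400/1001 frames (≈ 167.2328); B is ahead of A.

167400/1001 frames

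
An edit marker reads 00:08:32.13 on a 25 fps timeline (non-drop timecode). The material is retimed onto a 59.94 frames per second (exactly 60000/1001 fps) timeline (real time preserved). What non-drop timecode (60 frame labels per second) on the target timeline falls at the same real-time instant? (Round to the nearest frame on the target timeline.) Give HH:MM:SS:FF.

00:08:32:00

Source frame index: (0×3600 + 8×60 + 32) × 25 + 13 = 12813.
Real time: 12813 / (25) = 12813/25 s.
Target frame: (12813/25) × (60000/1001) = 30751200/1001 ≈ 30720.480 → 30720.
At 60 labels/s: frame 30720 → 00:08:32:00.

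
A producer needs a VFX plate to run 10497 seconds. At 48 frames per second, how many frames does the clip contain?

Frames = 10497 × 48 = 503856.

503856 frames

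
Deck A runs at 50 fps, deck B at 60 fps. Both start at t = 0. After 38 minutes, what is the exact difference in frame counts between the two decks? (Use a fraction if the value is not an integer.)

38 min = 2280 s.
A emits 50 × 2280 = 114000 frames; B emits 60 × 2280 = 136800.
Difference = 22800 frames; B is ahead of A.

22800 frames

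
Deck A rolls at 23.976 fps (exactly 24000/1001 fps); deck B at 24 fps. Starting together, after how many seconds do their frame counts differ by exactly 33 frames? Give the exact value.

1376.375 seconds

The gap grows by |24 − 24000/1001| = 24/1001 frames per second.
Time for a 33-frame gap: 33 ÷ (24/1001) = 1376.375 s.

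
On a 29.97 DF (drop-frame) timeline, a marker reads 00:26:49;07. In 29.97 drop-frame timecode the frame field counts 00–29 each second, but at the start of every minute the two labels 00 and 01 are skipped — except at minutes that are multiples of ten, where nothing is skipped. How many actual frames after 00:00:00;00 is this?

48229

Complete 10-minute blocks: 2, each 17982 frames → 35964.
Remaining 6 whole minutes in the current block: 1800 + 5 × 1798 = 10790 frames.
Within the current minute: 49 × 30 + 7 − 2 = 1475 (labels ;00/;01 skipped at this minute). Total = 35964 + 10790 + 1475 = 48229.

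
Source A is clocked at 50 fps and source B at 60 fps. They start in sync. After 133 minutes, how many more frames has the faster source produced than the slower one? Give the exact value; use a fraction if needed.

133 min = 7980 s.
A emits 50 × 7980 = 399000 frames; B emits 60 × 7980 = 478800.
Difference = 79800 frames; B is ahead of A.

79800 frames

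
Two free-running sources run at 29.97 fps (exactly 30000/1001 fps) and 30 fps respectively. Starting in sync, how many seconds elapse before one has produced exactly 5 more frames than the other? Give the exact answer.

1001/6 seconds

The gap grows by |30 − 30000/1001| = 30/1001 frames per second.
Time for a 5-frame gap: 5 ÷ (30/1001) = 1001/6 s.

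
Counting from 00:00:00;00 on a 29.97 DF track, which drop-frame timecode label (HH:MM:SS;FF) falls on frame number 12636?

Ten DF minutes hold 17982 frames, so frame 12636 lies in block 0 (frames 0–17981) with 12636 frames into that block.
The block's first minute is 1800 frames and the rest 1798 each; 12636 frames reaches minute 7, so 0 × 18 + 7 × 2 = 14 labels have been skipped so far.
Adding those back, label number 12636 + 14 = 12650 at 30 labels/s is 421 s + 20 f = 0 h 7 min 1 s frame 20, i.e. 00:07:01;20.

00:07:01;20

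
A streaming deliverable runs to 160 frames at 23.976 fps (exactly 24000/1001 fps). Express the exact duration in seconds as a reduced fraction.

1001/150 seconds

Running time = 160 ÷ (24000/1001) = 160 × 1001/24000 = 1001/150 s.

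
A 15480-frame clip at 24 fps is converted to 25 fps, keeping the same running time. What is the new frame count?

16125 frames

Target frames = source frames × (target rate / source rate) = 15480 × (25)/(24) = 15480 × 25/24 = 16125.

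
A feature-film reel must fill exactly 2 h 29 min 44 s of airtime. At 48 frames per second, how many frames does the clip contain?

431232 frames

2 h 29 min 44 s = 8984 s.
Frames = 8984 × 48 = 431232.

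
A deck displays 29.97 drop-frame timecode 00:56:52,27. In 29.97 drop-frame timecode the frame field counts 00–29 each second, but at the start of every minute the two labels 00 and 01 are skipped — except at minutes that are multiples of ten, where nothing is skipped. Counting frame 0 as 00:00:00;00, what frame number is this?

As if non-drop at 30 labels/s: (0 × 3600 + 56 × 60 + 52) × 30 + 27 = 102387.
Minute boundaries passed: 56; those not divisible by 10: 56 − 5 = 51; dropped labels = 2 × 51 = 102.
Actual frame index = 102387 − 102 = 102285.

102285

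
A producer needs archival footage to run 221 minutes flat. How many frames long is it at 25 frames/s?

221 min = 13260 s.
Frames = 13260 × 25 = 331500.

331500 frames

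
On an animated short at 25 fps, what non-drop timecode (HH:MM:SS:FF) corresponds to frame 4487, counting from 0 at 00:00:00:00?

4487 ÷ 25 = 179 full seconds, remainder 12 frames.
179 s = 0 h 2 min 59 s.
Timecode: 00:02:59:12.

00:02:59:12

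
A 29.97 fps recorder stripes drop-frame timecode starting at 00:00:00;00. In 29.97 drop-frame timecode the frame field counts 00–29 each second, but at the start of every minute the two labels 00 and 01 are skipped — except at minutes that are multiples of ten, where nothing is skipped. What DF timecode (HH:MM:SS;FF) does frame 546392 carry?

05:03:51;08

Ten DF minutes hold 17982 frames, so frame 546392 lies in block 30 (frames 539460–557441) with 6932 frames into that block.
The block's first minute is 1800 frames and the rest 1798 each; 6932 frames reaches minute 3, so 30 × 18 + 3 × 2 = 546 labels have been skipped so far.
Adding those back, label number 546392 + 546 = 546938 at 30 labels/s is 18231 s + 8 f = 5 h 3 min 51 s frame 8, i.e. 05:03:51;08.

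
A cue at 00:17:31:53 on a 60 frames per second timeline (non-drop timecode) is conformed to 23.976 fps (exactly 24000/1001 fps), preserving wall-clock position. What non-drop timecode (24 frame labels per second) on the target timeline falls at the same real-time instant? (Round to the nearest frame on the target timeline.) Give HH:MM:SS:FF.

00:17:30:20

Source frame index: (0×3600 + 17×60 + 31) × 60 + 53 = 63113.
Real time: 63113 / (60) = 63113/60 s.
Target frame: (63113/60) × (24000/1001) = 25245200/1001 ≈ 25219.980 → 25220.
At 24 labels/s: frame 25220 → 00:17:30:20.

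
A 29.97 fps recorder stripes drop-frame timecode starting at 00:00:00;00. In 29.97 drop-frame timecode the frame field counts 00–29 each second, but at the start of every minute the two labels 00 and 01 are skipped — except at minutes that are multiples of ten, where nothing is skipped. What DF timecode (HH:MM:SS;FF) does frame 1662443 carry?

Ten DF minutes hold 17982 frames, so frame 1662443 lies in block 92 (frames 1654344–1672325) with 8099 frames into that block.
The block's first minute is 1800 frames and the rest 1798 each; 8099 frames reaches minute 4, so 92 × 18 + 4 × 2 = 1664 labels have been skipped so far.
Adding those back, label number 1662443 + 1664 = 1664107 at 30 labels/s is 55470 s + 7 f = 15 h 24 min 30 s frame 7, i.e. 15:24:30;07.

15:24:30;07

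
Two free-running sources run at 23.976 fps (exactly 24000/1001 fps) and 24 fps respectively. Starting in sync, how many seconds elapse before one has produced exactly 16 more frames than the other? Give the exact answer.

2002/3 seconds

The gap grows by |24 − 24000/1001| = 24/1001 frames per second.
Time for a 16-frame gap: 16 ÷ (24/1001) = 2002/3 s.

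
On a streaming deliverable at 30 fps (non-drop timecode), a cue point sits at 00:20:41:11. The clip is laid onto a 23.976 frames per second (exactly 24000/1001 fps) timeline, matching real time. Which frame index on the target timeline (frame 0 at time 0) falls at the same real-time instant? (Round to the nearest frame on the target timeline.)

frame 29763

Source frame index: (0×3600 + 20×60 + 41) × 30 + 11 = 37241.
Real time: 37241 / (30) = 37241/30 s.
Target frame: (37241/30) × (24000/1001) = 29792800/1001 ≈ 29763.037 → 29763.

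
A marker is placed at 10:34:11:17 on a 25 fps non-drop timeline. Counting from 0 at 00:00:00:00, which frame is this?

951292

Total seconds to the label: (10 × 3600 + 34 × 60 + 11) = 38051.
Frame index = 38051 × 25 + 17 = 951292.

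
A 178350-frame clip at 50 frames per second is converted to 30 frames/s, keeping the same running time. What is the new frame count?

107010 frames

Target frames = source frames × (target rate / source rate) = 178350 × (30)/(50) = 178350 × 3/5 = 107010.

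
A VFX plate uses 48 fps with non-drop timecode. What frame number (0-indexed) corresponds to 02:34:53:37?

Total seconds to the label: (2 × 3600 + 34 × 60 + 53) = 9293.
Frame index = 9293 × 48 + 37 = 446101.

446101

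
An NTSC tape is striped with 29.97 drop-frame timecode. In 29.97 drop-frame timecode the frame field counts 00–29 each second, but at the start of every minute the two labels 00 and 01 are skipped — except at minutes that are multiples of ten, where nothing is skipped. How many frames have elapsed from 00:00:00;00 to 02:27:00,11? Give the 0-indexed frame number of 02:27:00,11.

264345

As if non-drop at 30 labels/s: (2 × 3600 + 27 × 60 + 0) × 30 + 11 = 264611.
Minute boundaries passed: 147; those not divisible by 10: 147 − 14 = 133; dropped labels = 2 × 133 = 266.
Actual frame index = 264611 − 266 = 264345.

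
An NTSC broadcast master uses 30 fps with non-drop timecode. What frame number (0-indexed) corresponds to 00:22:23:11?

Total seconds to the label: (0 × 3600 + 22 × 60 + 23) = 1343.
Frame index = 1343 × 30 + 11 = 40301.

40301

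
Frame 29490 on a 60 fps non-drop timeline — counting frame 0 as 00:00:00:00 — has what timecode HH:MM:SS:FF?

00:08:11:30

29490 ÷ 60 = 491 full seconds, remainder 30 frames.
491 s = 0 h 8 min 11 s.
Timecode: 00:08:11:30.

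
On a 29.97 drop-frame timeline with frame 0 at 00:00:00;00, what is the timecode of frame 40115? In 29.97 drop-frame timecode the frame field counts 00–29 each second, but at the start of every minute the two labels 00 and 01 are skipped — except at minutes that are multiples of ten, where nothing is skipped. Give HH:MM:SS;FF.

Each 10-minute DF block holds 10 × 60 × 30 − 9 × 2 = 17982 frames. 40115 ÷ 17982 → 2 full blocks, remainder 4151.
Within the partial block the first minute is 1800 frames and each further minute 1798, so 2 further minute boundaries passed. Total skipped labels = 18 × 2 + 2 × 2 = 40.
Non-drop label index = 40115 + 40 = 40155; at 30 labels/s that is 00:22:18:15, i.e. DF 00:22:18;15.

00:22:18;15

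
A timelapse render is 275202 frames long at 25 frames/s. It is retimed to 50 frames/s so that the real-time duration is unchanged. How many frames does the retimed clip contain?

Target frames = source frames × (target rate / source rate) = 275202 × (50)/(25) = 275202 × 2 = 550404.

550404 frames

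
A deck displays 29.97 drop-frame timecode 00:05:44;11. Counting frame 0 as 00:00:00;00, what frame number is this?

As if non-drop at 30 labels/s: (0 × 3600 + 5 × 60 + 44) × 30 + 11 = 10331.
Minute boundaries passed: 5; those not divisible by 10: 5 − 0 = 5; dropped labels = 2 × 5 = 10.
Actual frame index = 10331 − 10 = 10321.

10321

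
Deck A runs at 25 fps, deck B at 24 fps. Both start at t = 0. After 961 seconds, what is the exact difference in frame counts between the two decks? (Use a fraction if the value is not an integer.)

961 frames

A emits 25 × 961 = 24025 frames; B emits 24 × 961 = 23064.
Difference = 961 frames; B is behind A.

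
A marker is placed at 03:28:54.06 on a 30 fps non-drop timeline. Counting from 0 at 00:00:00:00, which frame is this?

Total seconds to the label: (3 × 3600 + 28 × 60 + 54) = 12534.
Frame index = 12534 × 30 + 6 = 376026.

376026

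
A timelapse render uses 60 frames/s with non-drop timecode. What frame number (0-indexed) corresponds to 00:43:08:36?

155316

Total seconds to the label: (0 × 3600 + 43 × 60 + 8) = 2588.
Frame index = 2588 × 60 + 36 = 155316.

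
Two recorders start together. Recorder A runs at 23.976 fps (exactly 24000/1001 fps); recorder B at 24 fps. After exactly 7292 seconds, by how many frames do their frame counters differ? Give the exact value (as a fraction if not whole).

A emits 24000/1001 × 7292 = 175008000/1001 frames; B emits 24 × 7292 = 175008.
Difference = 175008/1001 frames (≈ 174.8332); B is ahead of A.

175008/1001 frames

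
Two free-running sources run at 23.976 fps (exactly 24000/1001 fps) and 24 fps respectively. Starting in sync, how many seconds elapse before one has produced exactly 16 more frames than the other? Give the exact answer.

2002/3 seconds

The gap grows by |24 − 24000/1001| = 24/1001 frames per second.
Time for a 16-frame gap: 16 ÷ (24/1001) = 2002/3 s.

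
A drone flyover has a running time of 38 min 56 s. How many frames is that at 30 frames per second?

70080 frames

38 min 56 s = 2336 s.
Frames = 2336 × 30 = 70080.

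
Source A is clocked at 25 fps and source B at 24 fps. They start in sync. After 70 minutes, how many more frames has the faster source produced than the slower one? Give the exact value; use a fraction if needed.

70 min = 4200 s.
A emits 25 × 4200 = 105000 frames; B emits 24 × 4200 = 100800.
Difference = 4200 frames; B is behind A.

4200 frames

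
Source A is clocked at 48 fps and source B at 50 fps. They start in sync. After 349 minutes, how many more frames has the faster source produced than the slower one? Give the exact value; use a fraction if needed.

41880 frames

349 min = 20940 s.
A emits 48 × 20940 = 1005120 frames; B emits 50 × 20940 = 1047000.
Difference = 41880 frames; B is ahead of A.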